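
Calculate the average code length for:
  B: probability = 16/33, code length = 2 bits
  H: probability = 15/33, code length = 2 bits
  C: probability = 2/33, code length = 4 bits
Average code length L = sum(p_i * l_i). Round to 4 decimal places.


Weighted contributions p_i * l_i:
  B: (16/33) * 2 = 32/33
  H: (15/33) * 2 = 30/33
  C: (2/33) * 4 = 8/33
Sum = (32 + 30 + 8)/33 = 70/33

L = 70/33 = 2.1212 bits/symbol


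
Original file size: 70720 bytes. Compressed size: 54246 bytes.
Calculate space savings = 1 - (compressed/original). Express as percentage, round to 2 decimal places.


ratio = compressed/original = 54246/70720 = 0.767053
savings = 1 - ratio = 1 - 0.767053 = 0.232947
as a percentage: 0.232947 * 100 = 23.29%

Space savings = 1 - 54246/70720 = 23.29%


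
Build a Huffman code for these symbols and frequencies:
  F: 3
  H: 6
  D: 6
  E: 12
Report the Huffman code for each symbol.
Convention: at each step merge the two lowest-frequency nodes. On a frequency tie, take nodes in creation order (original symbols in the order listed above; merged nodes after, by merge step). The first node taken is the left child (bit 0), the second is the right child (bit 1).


Huffman tree construction:
Step 1: Merge F(3) + H(6) = 9
Step 2: Merge D(6) + (F+H)(9) = 15
Step 3: Merge E(12) + (D+(F+H))(15) = 27
Read each symbol's code off the tree from the root (left child = 0, right child = 1).

Codes:
  F: 110 (length 3)
  H: 111 (length 3)
  D: 10 (length 2)
  E: 0 (length 1)
Average code length: 51/27 = 1.8889 bits/symbol


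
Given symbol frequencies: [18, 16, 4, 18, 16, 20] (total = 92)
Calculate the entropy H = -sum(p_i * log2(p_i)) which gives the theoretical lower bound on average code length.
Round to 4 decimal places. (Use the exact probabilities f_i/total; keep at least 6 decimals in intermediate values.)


Per-symbol terms -p_i * log2(p_i) with p_i = f_i/92:
  p = 18/92 = 0.195652: log2(p) = -2.353637, -p*log2(p) = 0.460494
  p = 16/92 = 0.173913: log2(p) = -2.523562, -p*log2(p) = 0.438880
  p = 4/92 = 0.043478: log2(p) = -4.523562, -p*log2(p) = 0.196677
  p = 18/92 = 0.195652: log2(p) = -2.353637, -p*log2(p) = 0.460494
  p = 16/92 = 0.173913: log2(p) = -2.523562, -p*log2(p) = 0.438880
  p = 20/92 = 0.217391: log2(p) = -2.201634, -p*log2(p) = 0.478616
H = 0.460494 + 0.438880 + 0.196677 + 0.460494 + 0.438880 + 0.478616 = 2.474041

H = 2.474 bits/symbol


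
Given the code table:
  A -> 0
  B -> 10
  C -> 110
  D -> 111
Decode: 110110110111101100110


Decoding:
110 -> C
110 -> C
110 -> C
111 -> D
10 -> B
110 -> C
0 -> A
110 -> C


Result: CCCDBCAC


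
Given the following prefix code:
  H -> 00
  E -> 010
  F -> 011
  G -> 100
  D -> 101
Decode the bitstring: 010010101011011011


Decoding step by step:
Bits 010 -> E
Bits 010 -> E
Bits 101 -> D
Bits 011 -> F
Bits 011 -> F
Bits 011 -> F


Decoded message: EEDFFF


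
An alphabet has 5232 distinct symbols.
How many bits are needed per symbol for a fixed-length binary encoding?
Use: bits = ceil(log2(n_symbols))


log2(5232) = 12.3531
Bracket: 2^12 = 4096 < 5232 <= 2^13 = 8192
So ceil(log2(5232)) = 13

bits = ceil(log2(5232)) = ceil(12.3531) = 13 bits


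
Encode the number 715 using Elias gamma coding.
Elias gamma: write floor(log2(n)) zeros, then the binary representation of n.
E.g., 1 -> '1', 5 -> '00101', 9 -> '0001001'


num_bits = floor(log2(715)) + 1 = 10
leading_zeros = num_bits - 1 = 9
binary(715) = 1011001011

Elias gamma(715) = '000000000' + '1011001011' = 0000000001011001011 (19 bits)


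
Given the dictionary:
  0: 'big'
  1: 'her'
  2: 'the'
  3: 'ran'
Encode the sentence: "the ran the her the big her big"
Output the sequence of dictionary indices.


Look up each word in the dictionary:
  'the' -> 2
  'ran' -> 3
  'the' -> 2
  'her' -> 1
  'the' -> 2
  'big' -> 0
  'her' -> 1
  'big' -> 0

Encoded: [2, 3, 2, 1, 2, 0, 1, 0]


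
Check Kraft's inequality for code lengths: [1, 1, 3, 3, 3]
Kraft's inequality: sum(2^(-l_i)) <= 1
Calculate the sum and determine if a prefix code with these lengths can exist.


Sum = 2^(-1) + 2^(-1) + 2^(-3) + 2^(-3) + 2^(-3)
    = 0.5 + 0.5 + 0.125 + 0.125 + 0.125
    = 11/8 = 1.375
Since 1.375 > 1, Kraft's inequality is NOT satisfied.
A prefix code with these lengths CANNOT exist.

Kraft sum = 1.375. Not satisfied.


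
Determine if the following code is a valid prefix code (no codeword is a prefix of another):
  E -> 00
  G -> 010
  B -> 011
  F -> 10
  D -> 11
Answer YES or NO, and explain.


Checking each pair (does one codeword prefix another?):
  E='00' vs G='010': no prefix
  E='00' vs B='011': no prefix
  E='00' vs F='10': no prefix
  E='00' vs D='11': no prefix
  G='010' vs E='00': no prefix
  G='010' vs B='011': no prefix
  G='010' vs F='10': no prefix
  G='010' vs D='11': no prefix
  B='011' vs E='00': no prefix
  B='011' vs G='010': no prefix
  B='011' vs F='10': no prefix
  B='011' vs D='11': no prefix
  F='10' vs E='00': no prefix
  F='10' vs G='010': no prefix
  F='10' vs B='011': no prefix
  F='10' vs D='11': no prefix
  D='11' vs E='00': no prefix
  D='11' vs G='010': no prefix
  D='11' vs B='011': no prefix
  D='11' vs F='10': no prefix
No violation found over all pairs.

YES -- this is a valid prefix code. No codeword is a prefix of any other codeword.


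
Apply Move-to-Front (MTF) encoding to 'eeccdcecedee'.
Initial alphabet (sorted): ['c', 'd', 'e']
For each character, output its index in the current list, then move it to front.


MTF encoding:
'e': index 2 in ['c', 'd', 'e'] -> ['e', 'c', 'd']
'e': index 0 in ['e', 'c', 'd'] -> ['e', 'c', 'd']
'c': index 1 in ['e', 'c', 'd'] -> ['c', 'e', 'd']
'c': index 0 in ['c', 'e', 'd'] -> ['c', 'e', 'd']
'd': index 2 in ['c', 'e', 'd'] -> ['d', 'c', 'e']
'c': index 1 in ['d', 'c', 'e'] -> ['c', 'd', 'e']
'e': index 2 in ['c', 'd', 'e'] -> ['e', 'c', 'd']
'c': index 1 in ['e', 'c', 'd'] -> ['c', 'e', 'd']
'e': index 1 in ['c', 'e', 'd'] -> ['e', 'c', 'd']
'd': index 2 in ['e', 'c', 'd'] -> ['d', 'e', 'c']
'e': index 1 in ['d', 'e', 'c'] -> ['e', 'd', 'c']
'e': index 0 in ['e', 'd', 'c'] -> ['e', 'd', 'c']


Output: [2, 0, 1, 0, 2, 1, 2, 1, 1, 2, 1, 0]


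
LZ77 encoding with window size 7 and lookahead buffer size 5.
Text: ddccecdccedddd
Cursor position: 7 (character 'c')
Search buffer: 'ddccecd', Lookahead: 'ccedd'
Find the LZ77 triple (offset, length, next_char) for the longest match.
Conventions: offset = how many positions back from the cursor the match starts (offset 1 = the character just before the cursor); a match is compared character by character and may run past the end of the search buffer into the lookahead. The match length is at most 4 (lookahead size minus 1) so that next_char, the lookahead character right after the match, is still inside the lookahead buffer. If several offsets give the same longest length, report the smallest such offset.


Try each offset into the search buffer:
  offset=1 (pos 6, char 'd'): match length 0
  offset=2 (pos 5, char 'c'): match length 1
  offset=3 (pos 4, char 'e'): match length 0
  offset=4 (pos 3, char 'c'): match length 1
  offset=5 (pos 2, char 'c'): match length 3
  offset=6 (pos 1, char 'd'): match length 0
  offset=7 (pos 0, char 'd'): match length 0
Longest match has length 3 at offset 5.
next_char = character at position 7 + 3 = 10 -> 'd'

Best match: offset=5, length=3 (matching 'cce' starting at position 2)
LZ77 triple: (5, 3, 'd')


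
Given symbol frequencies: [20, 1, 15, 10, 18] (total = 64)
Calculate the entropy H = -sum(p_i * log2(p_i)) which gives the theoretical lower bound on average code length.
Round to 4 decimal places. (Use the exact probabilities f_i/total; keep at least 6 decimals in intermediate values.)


Per-symbol terms -p_i * log2(p_i) with p_i = f_i/64:
  p = 20/64 = 0.312500: log2(p) = -1.678072, -p*log2(p) = 0.524397
  p = 1/64 = 0.015625: log2(p) = -6.000000, -p*log2(p) = 0.093750
  p = 15/64 = 0.234375: log2(p) = -2.093109, -p*log2(p) = 0.490573
  p = 10/64 = 0.156250: log2(p) = -2.678072, -p*log2(p) = 0.418449
  p = 18/64 = 0.281250: log2(p) = -1.830075, -p*log2(p) = 0.514709
H = 0.524397 + 0.093750 + 0.490573 + 0.418449 + 0.514709 = 2.041878

H = 2.0419 bits/symbol


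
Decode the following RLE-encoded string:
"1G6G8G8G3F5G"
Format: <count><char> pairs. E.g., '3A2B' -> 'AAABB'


Expanding each <count><char> pair:
  1G -> 'G'
  6G -> 'GGGGGG'
  8G -> 'GGGGGGGG'
  8G -> 'GGGGGGGG'
  3F -> 'FFF'
  5G -> 'GGGGG'

Decoded = GGGGGGGGGGGGGGGGGGGGGGGFFFGGGGG


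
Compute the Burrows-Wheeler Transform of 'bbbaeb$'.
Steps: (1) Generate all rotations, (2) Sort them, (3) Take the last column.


Rotations (sorted):
  0: $bbbaeb -> last char: b
  1: aeb$bbb -> last char: b
  2: b$bbbae -> last char: e
  3: baeb$bb -> last char: b
  4: bbaeb$b -> last char: b
  5: bbbaeb$ -> last char: $
  6: eb$bbba -> last char: a


BWT = bbebb$a


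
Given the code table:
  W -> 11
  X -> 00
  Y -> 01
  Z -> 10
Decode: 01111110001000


Decoding:
01 -> Y
11 -> W
11 -> W
10 -> Z
00 -> X
10 -> Z
00 -> X


Result: YWWZXZX


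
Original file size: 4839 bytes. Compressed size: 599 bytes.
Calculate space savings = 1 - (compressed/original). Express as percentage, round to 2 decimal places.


ratio = compressed/original = 599/4839 = 0.123786
savings = 1 - ratio = 1 - 0.123786 = 0.876214
as a percentage: 0.876214 * 100 = 87.62%

Space savings = 1 - 599/4839 = 87.62%


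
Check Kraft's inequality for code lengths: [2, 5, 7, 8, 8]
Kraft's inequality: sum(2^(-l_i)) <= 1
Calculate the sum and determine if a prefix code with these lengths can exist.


Sum = 2^(-2) + 2^(-5) + 2^(-7) + 2^(-8) + 2^(-8)
    = 0.25 + 0.03125 + 0.0078125 + 0.00390625 + 0.00390625
    = 76/256 = 0.296875
Since 0.296875 <= 1, Kraft's inequality IS satisfied.
A prefix code with these lengths CAN exist.

Kraft sum = 0.296875. Satisfied.


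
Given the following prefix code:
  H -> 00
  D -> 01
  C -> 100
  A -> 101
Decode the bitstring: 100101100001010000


Decoding step by step:
Bits 100 -> C
Bits 101 -> A
Bits 100 -> C
Bits 00 -> H
Bits 101 -> A
Bits 00 -> H
Bits 00 -> H


Decoded message: CACHAHH


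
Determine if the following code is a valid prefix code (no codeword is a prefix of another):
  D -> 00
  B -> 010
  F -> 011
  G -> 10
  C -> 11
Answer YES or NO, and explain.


Checking each pair (does one codeword prefix another?):
  D='00' vs B='010': no prefix
  D='00' vs F='011': no prefix
  D='00' vs G='10': no prefix
  D='00' vs C='11': no prefix
  B='010' vs D='00': no prefix
  B='010' vs F='011': no prefix
  B='010' vs G='10': no prefix
  B='010' vs C='11': no prefix
  F='011' vs D='00': no prefix
  F='011' vs B='010': no prefix
  F='011' vs G='10': no prefix
  F='011' vs C='11': no prefix
  G='10' vs D='00': no prefix
  G='10' vs B='010': no prefix
  G='10' vs F='011': no prefix
  G='10' vs C='11': no prefix
  C='11' vs D='00': no prefix
  C='11' vs B='010': no prefix
  C='11' vs F='011': no prefix
  C='11' vs G='10': no prefix
No violation found over all pairs.

YES -- this is a valid prefix code. No codeword is a prefix of any other codeword.


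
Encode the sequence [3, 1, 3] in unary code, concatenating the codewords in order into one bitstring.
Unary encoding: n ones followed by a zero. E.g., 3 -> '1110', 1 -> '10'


Encode each number as n ones followed by a terminating 0:
  3 -> 1110 (4 bits)
  1 -> 10 (2 bits)
  3 -> 1110 (4 bits)
Total length = 4 + 2 + 4 = 10 bits.

Unary([3, 1, 3]) = 1110101110 (10 bits)


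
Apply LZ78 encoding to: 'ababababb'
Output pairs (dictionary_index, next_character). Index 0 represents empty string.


LZ78 encoding steps:
Dictionary: {0: ''}
Step 1: w='' (idx 0), next='a' -> output (0, 'a'), add 'a' as idx 1
Step 2: w='' (idx 0), next='b' -> output (0, 'b'), add 'b' as idx 2
Step 3: w='a' (idx 1), next='b' -> output (1, 'b'), add 'ab' as idx 3
Step 4: w='ab' (idx 3), next='a' -> output (3, 'a'), add 'aba' as idx 4
Step 5: w='b' (idx 2), next='b' -> output (2, 'b'), add 'bb' as idx 5


Encoded: [(0, 'a'), (0, 'b'), (1, 'b'), (3, 'a'), (2, 'b')]


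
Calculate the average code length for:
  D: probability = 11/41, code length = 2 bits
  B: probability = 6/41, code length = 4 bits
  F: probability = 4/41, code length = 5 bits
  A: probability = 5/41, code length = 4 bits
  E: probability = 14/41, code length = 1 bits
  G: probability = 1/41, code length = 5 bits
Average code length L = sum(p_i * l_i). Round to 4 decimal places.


Weighted contributions p_i * l_i:
  D: (11/41) * 2 = 22/41
  B: (6/41) * 4 = 24/41
  F: (4/41) * 5 = 20/41
  A: (5/41) * 4 = 20/41
  E: (14/41) * 1 = 14/41
  G: (1/41) * 5 = 5/41
Sum = (22 + 24 + 20 + 20 + 14 + 5)/41 = 105/41

L = 105/41 = 2.5610 bits/symbol


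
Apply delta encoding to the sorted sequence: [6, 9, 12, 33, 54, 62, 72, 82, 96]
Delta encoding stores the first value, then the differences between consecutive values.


First value: 6
Deltas:
  9 - 6 = 3
  12 - 9 = 3
  33 - 12 = 21
  54 - 33 = 21
  62 - 54 = 8
  72 - 62 = 10
  82 - 72 = 10
  96 - 82 = 14


Delta encoded: [6, 3, 3, 21, 21, 8, 10, 10, 14]


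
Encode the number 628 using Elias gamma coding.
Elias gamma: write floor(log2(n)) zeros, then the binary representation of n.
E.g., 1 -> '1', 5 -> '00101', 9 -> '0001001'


num_bits = floor(log2(628)) + 1 = 10
leading_zeros = num_bits - 1 = 9
binary(628) = 1001110100

Elias gamma(628) = '000000000' + '1001110100' = 0000000001001110100 (19 bits)


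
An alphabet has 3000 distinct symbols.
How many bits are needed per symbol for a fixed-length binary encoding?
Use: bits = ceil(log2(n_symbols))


log2(3000) = 11.5507
Bracket: 2^11 = 2048 < 3000 <= 2^12 = 4096
So ceil(log2(3000)) = 12

bits = ceil(log2(3000)) = ceil(11.5507) = 12 bits


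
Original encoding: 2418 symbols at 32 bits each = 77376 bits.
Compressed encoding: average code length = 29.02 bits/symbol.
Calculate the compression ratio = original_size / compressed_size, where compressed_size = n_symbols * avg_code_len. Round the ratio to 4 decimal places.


original_size = n_symbols * orig_bits = 2418 * 32 = 77376 bits
compressed_size = n_symbols * avg_code_len = 2418 * 29.02 = 70170.36 bits
ratio = original_size / compressed_size = 77376 / 70170.36 = 1.1027

Compression ratio = 1.1027


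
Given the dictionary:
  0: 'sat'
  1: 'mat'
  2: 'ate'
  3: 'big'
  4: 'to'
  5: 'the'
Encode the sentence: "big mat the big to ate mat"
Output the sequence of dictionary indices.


Look up each word in the dictionary:
  'big' -> 3
  'mat' -> 1
  'the' -> 5
  'big' -> 3
  'to' -> 4
  'ate' -> 2
  'mat' -> 1

Encoded: [3, 1, 5, 3, 4, 2, 1]


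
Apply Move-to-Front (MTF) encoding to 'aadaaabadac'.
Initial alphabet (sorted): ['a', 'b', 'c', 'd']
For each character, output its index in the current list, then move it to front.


MTF encoding:
'a': index 0 in ['a', 'b', 'c', 'd'] -> ['a', 'b', 'c', 'd']
'a': index 0 in ['a', 'b', 'c', 'd'] -> ['a', 'b', 'c', 'd']
'd': index 3 in ['a', 'b', 'c', 'd'] -> ['d', 'a', 'b', 'c']
'a': index 1 in ['d', 'a', 'b', 'c'] -> ['a', 'd', 'b', 'c']
'a': index 0 in ['a', 'd', 'b', 'c'] -> ['a', 'd', 'b', 'c']
'a': index 0 in ['a', 'd', 'b', 'c'] -> ['a', 'd', 'b', 'c']
'b': index 2 in ['a', 'd', 'b', 'c'] -> ['b', 'a', 'd', 'c']
'a': index 1 in ['b', 'a', 'd', 'c'] -> ['a', 'b', 'd', 'c']
'd': index 2 in ['a', 'b', 'd', 'c'] -> ['d', 'a', 'b', 'c']
'a': index 1 in ['d', 'a', 'b', 'c'] -> ['a', 'd', 'b', 'c']
'c': index 3 in ['a', 'd', 'b', 'c'] -> ['c', 'a', 'd', 'b']


Output: [0, 0, 3, 1, 0, 0, 2, 1, 2, 1, 3]


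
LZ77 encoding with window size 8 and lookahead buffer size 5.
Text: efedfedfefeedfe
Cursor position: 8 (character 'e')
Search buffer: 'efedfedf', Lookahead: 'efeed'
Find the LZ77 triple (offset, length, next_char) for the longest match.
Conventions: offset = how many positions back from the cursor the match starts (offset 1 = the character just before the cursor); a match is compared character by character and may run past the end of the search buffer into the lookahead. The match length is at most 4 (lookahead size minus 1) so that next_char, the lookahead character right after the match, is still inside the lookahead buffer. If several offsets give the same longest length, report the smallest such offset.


Try each offset into the search buffer:
  offset=1 (pos 7, char 'f'): match length 0
  offset=2 (pos 6, char 'd'): match length 0
  offset=3 (pos 5, char 'e'): match length 1
  offset=4 (pos 4, char 'f'): match length 0
  offset=5 (pos 3, char 'd'): match length 0
  offset=6 (pos 2, char 'e'): match length 1
  offset=7 (pos 1, char 'f'): match length 0
  offset=8 (pos 0, char 'e'): match length 3
Longest match has length 3 at offset 8.
next_char = character at position 8 + 3 = 11 -> 'e'

Best match: offset=8, length=3 (matching 'efe' starting at position 0)
LZ77 triple: (8, 3, 'e')


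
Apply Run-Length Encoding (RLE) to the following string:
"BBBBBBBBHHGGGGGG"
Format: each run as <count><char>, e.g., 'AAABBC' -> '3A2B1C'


Scanning runs left to right:
  i=0: run of 'B' x 8 -> '8B'
  i=8: run of 'H' x 2 -> '2H'
  i=10: run of 'G' x 6 -> '6G'

RLE = 8B2H6G


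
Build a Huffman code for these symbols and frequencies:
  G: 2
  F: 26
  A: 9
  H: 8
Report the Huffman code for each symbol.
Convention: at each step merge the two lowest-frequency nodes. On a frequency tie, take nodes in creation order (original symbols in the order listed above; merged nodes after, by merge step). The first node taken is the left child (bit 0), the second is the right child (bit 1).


Huffman tree construction:
Step 1: Merge G(2) + H(8) = 10
Step 2: Merge A(9) + (G+H)(10) = 19
Step 3: Merge (A+(G+H))(19) + F(26) = 45
Read each symbol's code off the tree from the root (left child = 0, right child = 1).

Codes:
  G: 010 (length 3)
  F: 1 (length 1)
  A: 00 (length 2)
  H: 011 (length 3)
Average code length: 74/45 = 1.6444 bits/symbol


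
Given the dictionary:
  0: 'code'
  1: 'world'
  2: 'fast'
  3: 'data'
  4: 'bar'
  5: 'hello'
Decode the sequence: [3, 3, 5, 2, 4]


Look up each index in the dictionary:
  3 -> 'data'
  3 -> 'data'
  5 -> 'hello'
  2 -> 'fast'
  4 -> 'bar'

Decoded: "data data hello fast bar"


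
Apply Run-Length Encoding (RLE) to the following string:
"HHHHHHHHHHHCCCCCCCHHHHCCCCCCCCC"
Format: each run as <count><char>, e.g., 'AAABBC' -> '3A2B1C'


Scanning runs left to right:
  i=0: run of 'H' x 11 -> '11H'
  i=11: run of 'C' x 7 -> '7C'
  i=18: run of 'H' x 4 -> '4H'
  i=22: run of 'C' x 9 -> '9C'

RLE = 11H7C4H9C


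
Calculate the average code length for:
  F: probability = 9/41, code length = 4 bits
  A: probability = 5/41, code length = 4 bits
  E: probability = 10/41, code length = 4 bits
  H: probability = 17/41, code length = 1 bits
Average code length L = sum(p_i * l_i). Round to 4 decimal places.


Weighted contributions p_i * l_i:
  F: (9/41) * 4 = 36/41
  A: (5/41) * 4 = 20/41
  E: (10/41) * 4 = 40/41
  H: (17/41) * 1 = 17/41
Sum = (36 + 20 + 40 + 17)/41 = 113/41

L = 113/41 = 2.7561 bits/symbol


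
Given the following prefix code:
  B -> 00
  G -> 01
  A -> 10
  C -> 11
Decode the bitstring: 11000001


Decoding step by step:
Bits 11 -> C
Bits 00 -> B
Bits 00 -> B
Bits 01 -> G


Decoded message: CBBG


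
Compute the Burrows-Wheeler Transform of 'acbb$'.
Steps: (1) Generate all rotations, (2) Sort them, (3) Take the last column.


Rotations (sorted):
  0: $acbb -> last char: b
  1: acbb$ -> last char: $
  2: b$acb -> last char: b
  3: bb$ac -> last char: c
  4: cbb$a -> last char: a


BWT = b$bca


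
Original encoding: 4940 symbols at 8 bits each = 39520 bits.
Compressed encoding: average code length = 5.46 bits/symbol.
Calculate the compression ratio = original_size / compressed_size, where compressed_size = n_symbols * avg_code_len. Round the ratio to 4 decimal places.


original_size = n_symbols * orig_bits = 4940 * 8 = 39520 bits
compressed_size = n_symbols * avg_code_len = 4940 * 5.46 = 26972.4 bits
ratio = original_size / compressed_size = 39520 / 26972.4 = 1.4652

Compression ratio = 1.4652


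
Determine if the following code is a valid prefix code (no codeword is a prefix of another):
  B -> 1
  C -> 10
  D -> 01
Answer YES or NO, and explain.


Checking each pair (does one codeword prefix another?):
  B='1' vs C='10': prefix -- VIOLATION

NO -- this is NOT a valid prefix code. B (1) is a prefix of C (10).


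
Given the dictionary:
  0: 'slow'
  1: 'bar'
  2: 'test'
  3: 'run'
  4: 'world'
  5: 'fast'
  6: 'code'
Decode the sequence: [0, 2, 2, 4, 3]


Look up each index in the dictionary:
  0 -> 'slow'
  2 -> 'test'
  2 -> 'test'
  4 -> 'world'
  3 -> 'run'

Decoded: "slow test test world run"


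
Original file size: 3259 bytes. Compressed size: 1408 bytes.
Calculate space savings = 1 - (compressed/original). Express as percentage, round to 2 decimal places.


ratio = compressed/original = 1408/3259 = 0.432034
savings = 1 - ratio = 1 - 0.432034 = 0.567966
as a percentage: 0.567966 * 100 = 56.8%

Space savings = 1 - 1408/3259 = 56.8%


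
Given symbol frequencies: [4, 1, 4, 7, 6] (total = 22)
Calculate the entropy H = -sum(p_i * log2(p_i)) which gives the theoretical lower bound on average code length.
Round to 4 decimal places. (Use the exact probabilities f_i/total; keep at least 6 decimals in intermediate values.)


Per-symbol terms -p_i * log2(p_i) with p_i = f_i/22:
  p = 4/22 = 0.181818: log2(p) = -2.459432, -p*log2(p) = 0.447169
  p = 1/22 = 0.045455: log2(p) = -4.459432, -p*log2(p) = 0.202701
  p = 4/22 = 0.181818: log2(p) = -2.459432, -p*log2(p) = 0.447169
  p = 7/22 = 0.318182: log2(p) = -1.652077, -p*log2(p) = 0.525661
  p = 6/22 = 0.272727: log2(p) = -1.874469, -p*log2(p) = 0.511219
H = 0.447169 + 0.202701 + 0.447169 + 0.525661 + 0.511219 = 2.133919

H = 2.1339 bits/symbol


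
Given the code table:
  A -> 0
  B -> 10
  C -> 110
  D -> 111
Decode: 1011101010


Decoding:
10 -> B
111 -> D
0 -> A
10 -> B
10 -> B


Result: BDABB


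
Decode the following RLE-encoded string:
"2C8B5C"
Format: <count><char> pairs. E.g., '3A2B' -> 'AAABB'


Expanding each <count><char> pair:
  2C -> 'CC'
  8B -> 'BBBBBBBB'
  5C -> 'CCCCC'

Decoded = CCBBBBBBBBCCCCC


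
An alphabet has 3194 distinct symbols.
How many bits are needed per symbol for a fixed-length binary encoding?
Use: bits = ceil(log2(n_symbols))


log2(3194) = 11.6411
Bracket: 2^11 = 2048 < 3194 <= 2^12 = 4096
So ceil(log2(3194)) = 12

bits = ceil(log2(3194)) = ceil(11.6411) = 12 bits


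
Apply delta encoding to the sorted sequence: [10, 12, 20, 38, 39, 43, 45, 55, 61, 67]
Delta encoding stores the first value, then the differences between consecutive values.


First value: 10
Deltas:
  12 - 10 = 2
  20 - 12 = 8
  38 - 20 = 18
  39 - 38 = 1
  43 - 39 = 4
  45 - 43 = 2
  55 - 45 = 10
  61 - 55 = 6
  67 - 61 = 6


Delta encoded: [10, 2, 8, 18, 1, 4, 2, 10, 6, 6]


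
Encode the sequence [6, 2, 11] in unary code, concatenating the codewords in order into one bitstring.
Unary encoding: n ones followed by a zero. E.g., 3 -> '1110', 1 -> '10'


Encode each number as n ones followed by a terminating 0:
  6 -> 1111110 (7 bits)
  2 -> 110 (3 bits)
  11 -> 111111111110 (12 bits)
Total length = 7 + 3 + 12 = 22 bits.

Unary([6, 2, 11]) = 1111110110111111111110 (22 bits)


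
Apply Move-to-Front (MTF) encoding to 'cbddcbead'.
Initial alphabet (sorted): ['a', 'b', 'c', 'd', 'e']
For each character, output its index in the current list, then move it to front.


MTF encoding:
'c': index 2 in ['a', 'b', 'c', 'd', 'e'] -> ['c', 'a', 'b', 'd', 'e']
'b': index 2 in ['c', 'a', 'b', 'd', 'e'] -> ['b', 'c', 'a', 'd', 'e']
'd': index 3 in ['b', 'c', 'a', 'd', 'e'] -> ['d', 'b', 'c', 'a', 'e']
'd': index 0 in ['d', 'b', 'c', 'a', 'e'] -> ['d', 'b', 'c', 'a', 'e']
'c': index 2 in ['d', 'b', 'c', 'a', 'e'] -> ['c', 'd', 'b', 'a', 'e']
'b': index 2 in ['c', 'd', 'b', 'a', 'e'] -> ['b', 'c', 'd', 'a', 'e']
'e': index 4 in ['b', 'c', 'd', 'a', 'e'] -> ['e', 'b', 'c', 'd', 'a']
'a': index 4 in ['e', 'b', 'c', 'd', 'a'] -> ['a', 'e', 'b', 'c', 'd']
'd': index 4 in ['a', 'e', 'b', 'c', 'd'] -> ['d', 'a', 'e', 'b', 'c']


Output: [2, 2, 3, 0, 2, 2, 4, 4, 4]


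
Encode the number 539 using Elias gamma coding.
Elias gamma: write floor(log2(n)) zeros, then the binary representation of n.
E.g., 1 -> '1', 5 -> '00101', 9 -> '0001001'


num_bits = floor(log2(539)) + 1 = 10
leading_zeros = num_bits - 1 = 9
binary(539) = 1000011011

Elias gamma(539) = '000000000' + '1000011011' = 0000000001000011011 (19 bits)


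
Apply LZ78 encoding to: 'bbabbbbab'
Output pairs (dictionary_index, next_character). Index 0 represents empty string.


LZ78 encoding steps:
Dictionary: {0: ''}
Step 1: w='' (idx 0), next='b' -> output (0, 'b'), add 'b' as idx 1
Step 2: w='b' (idx 1), next='a' -> output (1, 'a'), add 'ba' as idx 2
Step 3: w='b' (idx 1), next='b' -> output (1, 'b'), add 'bb' as idx 3
Step 4: w='bb' (idx 3), next='a' -> output (3, 'a'), add 'bba' as idx 4
Step 5: w='b' (idx 1), end of input -> output (1, '')


Encoded: [(0, 'b'), (1, 'a'), (1, 'b'), (3, 'a'), (1, '')]


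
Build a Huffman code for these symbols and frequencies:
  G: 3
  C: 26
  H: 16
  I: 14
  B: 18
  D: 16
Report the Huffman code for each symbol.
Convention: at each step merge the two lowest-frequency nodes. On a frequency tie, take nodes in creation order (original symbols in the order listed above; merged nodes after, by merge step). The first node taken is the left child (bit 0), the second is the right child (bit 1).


Huffman tree construction:
Step 1: Merge G(3) + I(14) = 17
Step 2: Merge H(16) + D(16) = 32
Step 3: Merge (G+I)(17) + B(18) = 35
Step 4: Merge C(26) + (H+D)(32) = 58
Step 5: Merge ((G+I)+B)(35) + (C+(H+D))(58) = 93
Read each symbol's code off the tree from the root (left child = 0, right child = 1).

Codes:
  G: 000 (length 3)
  C: 10 (length 2)
  H: 110 (length 3)
  I: 001 (length 3)
  B: 01 (length 2)
  D: 111 (length 3)
Average code length: 235/93 = 2.5269 bits/symbol


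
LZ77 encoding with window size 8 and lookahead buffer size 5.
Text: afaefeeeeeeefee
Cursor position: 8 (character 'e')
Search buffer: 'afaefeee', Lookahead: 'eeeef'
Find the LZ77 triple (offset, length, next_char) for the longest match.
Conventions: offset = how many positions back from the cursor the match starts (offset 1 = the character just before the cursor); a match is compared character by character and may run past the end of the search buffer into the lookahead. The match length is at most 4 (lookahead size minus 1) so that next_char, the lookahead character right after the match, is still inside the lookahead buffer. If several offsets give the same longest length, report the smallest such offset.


Try each offset into the search buffer:
  offset=1 (pos 7, char 'e'): match length 4
  offset=2 (pos 6, char 'e'): match length 4
  offset=3 (pos 5, char 'e'): match length 4
  offset=4 (pos 4, char 'f'): match length 0
  offset=5 (pos 3, char 'e'): match length 1
  offset=6 (pos 2, char 'a'): match length 0
  offset=7 (pos 1, char 'f'): match length 0
  offset=8 (pos 0, char 'a'): match length 0
Longest match has length 4, found at offsets 1, 2, 3; take the smallest, offset 1.
next_char = character at position 8 + 4 = 12 -> 'f'

Best match: offset=1, length=4 (matching 'eeee' starting at position 7)
LZ77 triple: (1, 4, 'f')


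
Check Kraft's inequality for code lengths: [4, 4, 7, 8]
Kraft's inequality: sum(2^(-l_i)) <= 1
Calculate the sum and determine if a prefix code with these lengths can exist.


Sum = 2^(-4) + 2^(-4) + 2^(-7) + 2^(-8)
    = 0.0625 + 0.0625 + 0.0078125 + 0.00390625
    = 35/256 = 0.13671875
Since 0.13671875 <= 1, Kraft's inequality IS satisfied.
A prefix code with these lengths CAN exist.

Kraft sum = 0.13671875. Satisfied.


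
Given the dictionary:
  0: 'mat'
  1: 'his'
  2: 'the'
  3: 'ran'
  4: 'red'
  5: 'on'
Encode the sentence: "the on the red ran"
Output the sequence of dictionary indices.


Look up each word in the dictionary:
  'the' -> 2
  'on' -> 5
  'the' -> 2
  'red' -> 4
  'ran' -> 3

Encoded: [2, 5, 2, 4, 3]


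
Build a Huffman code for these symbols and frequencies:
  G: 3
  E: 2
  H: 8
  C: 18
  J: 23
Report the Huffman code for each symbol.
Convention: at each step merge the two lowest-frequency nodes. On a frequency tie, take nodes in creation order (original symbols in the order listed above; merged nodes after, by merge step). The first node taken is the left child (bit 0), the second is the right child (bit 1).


Huffman tree construction:
Step 1: Merge E(2) + G(3) = 5
Step 2: Merge (E+G)(5) + H(8) = 13
Step 3: Merge ((E+G)+H)(13) + C(18) = 31
Step 4: Merge J(23) + (((E+G)+H)+C)(31) = 54
Read each symbol's code off the tree from the root (left child = 0, right child = 1).

Codes:
  G: 1001 (length 4)
  E: 1000 (length 4)
  H: 101 (length 3)
  C: 11 (length 2)
  J: 0 (length 1)
Average code length: 103/54 = 1.9074 bits/symbol


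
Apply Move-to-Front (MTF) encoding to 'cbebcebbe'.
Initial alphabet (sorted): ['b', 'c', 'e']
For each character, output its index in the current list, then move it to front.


MTF encoding:
'c': index 1 in ['b', 'c', 'e'] -> ['c', 'b', 'e']
'b': index 1 in ['c', 'b', 'e'] -> ['b', 'c', 'e']
'e': index 2 in ['b', 'c', 'e'] -> ['e', 'b', 'c']
'b': index 1 in ['e', 'b', 'c'] -> ['b', 'e', 'c']
'c': index 2 in ['b', 'e', 'c'] -> ['c', 'b', 'e']
'e': index 2 in ['c', 'b', 'e'] -> ['e', 'c', 'b']
'b': index 2 in ['e', 'c', 'b'] -> ['b', 'e', 'c']
'b': index 0 in ['b', 'e', 'c'] -> ['b', 'e', 'c']
'e': index 1 in ['b', 'e', 'c'] -> ['e', 'b', 'c']


Output: [1, 1, 2, 1, 2, 2, 2, 0, 1]


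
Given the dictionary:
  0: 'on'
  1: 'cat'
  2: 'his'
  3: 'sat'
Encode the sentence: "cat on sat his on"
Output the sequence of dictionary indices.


Look up each word in the dictionary:
  'cat' -> 1
  'on' -> 0
  'sat' -> 3
  'his' -> 2
  'on' -> 0

Encoded: [1, 0, 3, 2, 0]


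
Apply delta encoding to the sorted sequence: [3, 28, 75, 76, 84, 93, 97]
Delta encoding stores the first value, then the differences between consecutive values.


First value: 3
Deltas:
  28 - 3 = 25
  75 - 28 = 47
  76 - 75 = 1
  84 - 76 = 8
  93 - 84 = 9
  97 - 93 = 4


Delta encoded: [3, 25, 47, 1, 8, 9, 4]


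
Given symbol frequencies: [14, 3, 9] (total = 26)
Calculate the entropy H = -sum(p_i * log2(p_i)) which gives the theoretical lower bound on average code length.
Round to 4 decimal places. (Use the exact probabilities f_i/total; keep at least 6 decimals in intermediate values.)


Per-symbol terms -p_i * log2(p_i) with p_i = f_i/26:
  p = 14/26 = 0.538462: log2(p) = -0.893085, -p*log2(p) = 0.480892
  p = 3/26 = 0.115385: log2(p) = -3.115477, -p*log2(p) = 0.359478
  p = 9/26 = 0.346154: log2(p) = -1.530515, -p*log2(p) = 0.529794
H = 0.480892 + 0.359478 + 0.529794 = 1.370164

H = 1.3702 bits/symbol


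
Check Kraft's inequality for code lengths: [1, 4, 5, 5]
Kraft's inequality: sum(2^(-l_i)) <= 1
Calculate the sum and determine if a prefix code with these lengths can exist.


Sum = 2^(-1) + 2^(-4) + 2^(-5) + 2^(-5)
    = 0.5 + 0.0625 + 0.03125 + 0.03125
    = 20/32 = 0.625
Since 0.625 <= 1, Kraft's inequality IS satisfied.
A prefix code with these lengths CAN exist.

Kraft sum = 0.625. Satisfied.


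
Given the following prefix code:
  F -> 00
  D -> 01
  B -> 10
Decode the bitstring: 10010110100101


Decoding step by step:
Bits 10 -> B
Bits 01 -> D
Bits 01 -> D
Bits 10 -> B
Bits 10 -> B
Bits 01 -> D
Bits 01 -> D


Decoded message: BDDBBDD


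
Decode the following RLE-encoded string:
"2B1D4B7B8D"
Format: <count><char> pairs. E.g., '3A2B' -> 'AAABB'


Expanding each <count><char> pair:
  2B -> 'BB'
  1D -> 'D'
  4B -> 'BBBB'
  7B -> 'BBBBBBB'
  8D -> 'DDDDDDDD'

Decoded = BBDBBBBBBBBBBBDDDDDDDD


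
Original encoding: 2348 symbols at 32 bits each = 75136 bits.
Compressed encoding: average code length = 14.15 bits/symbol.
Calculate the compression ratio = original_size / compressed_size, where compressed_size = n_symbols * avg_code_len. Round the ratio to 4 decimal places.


original_size = n_symbols * orig_bits = 2348 * 32 = 75136 bits
compressed_size = n_symbols * avg_code_len = 2348 * 14.15 = 33224.2 bits
ratio = original_size / compressed_size = 75136 / 33224.2 = 2.2615

Compression ratio = 2.2615


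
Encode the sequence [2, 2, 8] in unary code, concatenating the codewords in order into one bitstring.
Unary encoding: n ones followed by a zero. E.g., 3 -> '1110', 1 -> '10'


Encode each number as n ones followed by a terminating 0:
  2 -> 110 (3 bits)
  2 -> 110 (3 bits)
  8 -> 111111110 (9 bits)
Total length = 3 + 3 + 9 = 15 bits.

Unary([2, 2, 8]) = 110110111111110 (15 bits)


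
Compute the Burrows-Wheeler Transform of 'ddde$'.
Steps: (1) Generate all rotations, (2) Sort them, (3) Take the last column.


Rotations (sorted):
  0: $ddde -> last char: e
  1: ddde$ -> last char: $
  2: dde$d -> last char: d
  3: de$dd -> last char: d
  4: e$ddd -> last char: d


BWT = e$ddd


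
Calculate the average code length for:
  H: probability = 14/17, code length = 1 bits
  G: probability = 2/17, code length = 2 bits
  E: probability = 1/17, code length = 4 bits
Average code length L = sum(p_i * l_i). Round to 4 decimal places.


Weighted contributions p_i * l_i:
  H: (14/17) * 1 = 14/17
  G: (2/17) * 2 = 4/17
  E: (1/17) * 4 = 4/17
Sum = (14 + 4 + 4)/17 = 22/17

L = 22/17 = 1.2941 bits/symbol


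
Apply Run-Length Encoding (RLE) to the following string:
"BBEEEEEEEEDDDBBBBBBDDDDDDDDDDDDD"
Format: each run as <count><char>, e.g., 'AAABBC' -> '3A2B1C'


Scanning runs left to right:
  i=0: run of 'B' x 2 -> '2B'
  i=2: run of 'E' x 8 -> '8E'
  i=10: run of 'D' x 3 -> '3D'
  i=13: run of 'B' x 6 -> '6B'
  i=19: run of 'D' x 13 -> '13D'

RLE = 2B8E3D6B13D


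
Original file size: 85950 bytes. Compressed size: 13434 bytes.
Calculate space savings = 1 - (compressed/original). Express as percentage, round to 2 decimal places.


ratio = compressed/original = 13434/85950 = 0.1563
savings = 1 - ratio = 1 - 0.1563 = 0.8437
as a percentage: 0.8437 * 100 = 84.37%

Space savings = 1 - 13434/85950 = 84.37%


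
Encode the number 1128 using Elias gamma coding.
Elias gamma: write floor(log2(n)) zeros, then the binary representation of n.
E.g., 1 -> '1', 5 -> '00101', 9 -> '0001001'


num_bits = floor(log2(1128)) + 1 = 11
leading_zeros = num_bits - 1 = 10
binary(1128) = 10001101000

Elias gamma(1128) = '0000000000' + '10001101000' = 000000000010001101000 (21 bits)


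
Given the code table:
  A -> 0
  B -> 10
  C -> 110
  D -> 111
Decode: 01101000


Decoding:
0 -> A
110 -> C
10 -> B
0 -> A
0 -> A


Result: ACBAA


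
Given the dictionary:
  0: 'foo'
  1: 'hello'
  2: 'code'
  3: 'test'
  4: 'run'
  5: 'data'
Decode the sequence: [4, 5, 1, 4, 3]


Look up each index in the dictionary:
  4 -> 'run'
  5 -> 'data'
  1 -> 'hello'
  4 -> 'run'
  3 -> 'test'

Decoded: "run data hello run test"


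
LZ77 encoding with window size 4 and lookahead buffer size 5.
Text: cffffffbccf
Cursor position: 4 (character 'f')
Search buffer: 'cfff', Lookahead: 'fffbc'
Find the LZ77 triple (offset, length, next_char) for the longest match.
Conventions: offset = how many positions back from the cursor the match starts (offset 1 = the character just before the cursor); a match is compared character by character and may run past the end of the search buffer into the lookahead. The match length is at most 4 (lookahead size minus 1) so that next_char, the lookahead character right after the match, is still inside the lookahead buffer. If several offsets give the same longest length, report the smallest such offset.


Try each offset into the search buffer:
  offset=1 (pos 3, char 'f'): match length 3
  offset=2 (pos 2, char 'f'): match length 3
  offset=3 (pos 1, char 'f'): match length 3
  offset=4 (pos 0, char 'c'): match length 0
Longest match has length 3, found at offsets 1, 2, 3; take the smallest, offset 1.
next_char = character at position 4 + 3 = 7 -> 'b'

Best match: offset=1, length=3 (matching 'fff' starting at position 3)
LZ77 triple: (1, 3, 'b')


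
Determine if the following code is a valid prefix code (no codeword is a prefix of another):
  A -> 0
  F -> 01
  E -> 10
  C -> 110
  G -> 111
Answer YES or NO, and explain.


Checking each pair (does one codeword prefix another?):
  A='0' vs F='01': prefix -- VIOLATION

NO -- this is NOT a valid prefix code. A (0) is a prefix of F (01).


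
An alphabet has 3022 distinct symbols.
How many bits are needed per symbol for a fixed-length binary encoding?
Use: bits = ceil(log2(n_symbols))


log2(3022) = 11.5613
Bracket: 2^11 = 2048 < 3022 <= 2^12 = 4096
So ceil(log2(3022)) = 12

bits = ceil(log2(3022)) = ceil(11.5613) = 12 bits


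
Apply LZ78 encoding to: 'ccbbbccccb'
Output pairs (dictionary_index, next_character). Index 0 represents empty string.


LZ78 encoding steps:
Dictionary: {0: ''}
Step 1: w='' (idx 0), next='c' -> output (0, 'c'), add 'c' as idx 1
Step 2: w='c' (idx 1), next='b' -> output (1, 'b'), add 'cb' as idx 2
Step 3: w='' (idx 0), next='b' -> output (0, 'b'), add 'b' as idx 3
Step 4: w='b' (idx 3), next='c' -> output (3, 'c'), add 'bc' as idx 4
Step 5: w='c' (idx 1), next='c' -> output (1, 'c'), add 'cc' as idx 5
Step 6: w='cb' (idx 2), end of input -> output (2, '')


Encoded: [(0, 'c'), (1, 'b'), (0, 'b'), (3, 'c'), (1, 'c'), (2, '')]


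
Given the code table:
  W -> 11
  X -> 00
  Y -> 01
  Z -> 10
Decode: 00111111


Decoding:
00 -> X
11 -> W
11 -> W
11 -> W


Result: XWWW


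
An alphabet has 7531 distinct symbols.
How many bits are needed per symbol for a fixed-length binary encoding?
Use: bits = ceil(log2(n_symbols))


log2(7531) = 12.8786
Bracket: 2^12 = 4096 < 7531 <= 2^13 = 8192
So ceil(log2(7531)) = 13

bits = ceil(log2(7531)) = ceil(12.8786) = 13 bits


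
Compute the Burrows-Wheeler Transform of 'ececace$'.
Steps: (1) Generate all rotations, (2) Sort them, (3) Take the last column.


Rotations (sorted):
  0: $ececace -> last char: e
  1: ace$ecec -> last char: c
  2: cace$ece -> last char: e
  3: ce$ececa -> last char: a
  4: cecace$e -> last char: e
  5: e$ececac -> last char: c
  6: ecace$ec -> last char: c
  7: ececace$ -> last char: $


BWT = eceaecc$


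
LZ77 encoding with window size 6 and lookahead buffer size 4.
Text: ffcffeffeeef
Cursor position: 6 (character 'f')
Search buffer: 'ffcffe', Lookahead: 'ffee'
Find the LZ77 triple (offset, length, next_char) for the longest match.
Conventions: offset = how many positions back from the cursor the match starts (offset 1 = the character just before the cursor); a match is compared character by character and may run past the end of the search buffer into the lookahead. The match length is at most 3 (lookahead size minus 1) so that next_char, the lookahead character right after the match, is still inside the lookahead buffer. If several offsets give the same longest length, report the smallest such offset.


Try each offset into the search buffer:
  offset=1 (pos 5, char 'e'): match length 0
  offset=2 (pos 4, char 'f'): match length 1
  offset=3 (pos 3, char 'f'): match length 3
  offset=4 (pos 2, char 'c'): match length 0
  offset=5 (pos 1, char 'f'): match length 1
  offset=6 (pos 0, char 'f'): match length 2
Longest match has length 3 at offset 3.
next_char = character at position 6 + 3 = 9 -> 'e'

Best match: offset=3, length=3 (matching 'ffe' starting at position 3)
LZ77 triple: (3, 3, 'e')


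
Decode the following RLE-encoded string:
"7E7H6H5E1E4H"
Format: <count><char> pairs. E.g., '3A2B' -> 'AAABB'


Expanding each <count><char> pair:
  7E -> 'EEEEEEE'
  7H -> 'HHHHHHH'
  6H -> 'HHHHHH'
  5E -> 'EEEEE'
  1E -> 'E'
  4H -> 'HHHH'

Decoded = EEEEEEEHHHHHHHHHHHHHEEEEEEHHHH


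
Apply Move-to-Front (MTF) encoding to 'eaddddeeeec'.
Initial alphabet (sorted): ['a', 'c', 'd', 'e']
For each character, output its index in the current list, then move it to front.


MTF encoding:
'e': index 3 in ['a', 'c', 'd', 'e'] -> ['e', 'a', 'c', 'd']
'a': index 1 in ['e', 'a', 'c', 'd'] -> ['a', 'e', 'c', 'd']
'd': index 3 in ['a', 'e', 'c', 'd'] -> ['d', 'a', 'e', 'c']
'd': index 0 in ['d', 'a', 'e', 'c'] -> ['d', 'a', 'e', 'c']
'd': index 0 in ['d', 'a', 'e', 'c'] -> ['d', 'a', 'e', 'c']
'd': index 0 in ['d', 'a', 'e', 'c'] -> ['d', 'a', 'e', 'c']
'e': index 2 in ['d', 'a', 'e', 'c'] -> ['e', 'd', 'a', 'c']
'e': index 0 in ['e', 'd', 'a', 'c'] -> ['e', 'd', 'a', 'c']
'e': index 0 in ['e', 'd', 'a', 'c'] -> ['e', 'd', 'a', 'c']
'e': index 0 in ['e', 'd', 'a', 'c'] -> ['e', 'd', 'a', 'c']
'c': index 3 in ['e', 'd', 'a', 'c'] -> ['c', 'e', 'd', 'a']


Output: [3, 1, 3, 0, 0, 0, 2, 0, 0, 0, 3]
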